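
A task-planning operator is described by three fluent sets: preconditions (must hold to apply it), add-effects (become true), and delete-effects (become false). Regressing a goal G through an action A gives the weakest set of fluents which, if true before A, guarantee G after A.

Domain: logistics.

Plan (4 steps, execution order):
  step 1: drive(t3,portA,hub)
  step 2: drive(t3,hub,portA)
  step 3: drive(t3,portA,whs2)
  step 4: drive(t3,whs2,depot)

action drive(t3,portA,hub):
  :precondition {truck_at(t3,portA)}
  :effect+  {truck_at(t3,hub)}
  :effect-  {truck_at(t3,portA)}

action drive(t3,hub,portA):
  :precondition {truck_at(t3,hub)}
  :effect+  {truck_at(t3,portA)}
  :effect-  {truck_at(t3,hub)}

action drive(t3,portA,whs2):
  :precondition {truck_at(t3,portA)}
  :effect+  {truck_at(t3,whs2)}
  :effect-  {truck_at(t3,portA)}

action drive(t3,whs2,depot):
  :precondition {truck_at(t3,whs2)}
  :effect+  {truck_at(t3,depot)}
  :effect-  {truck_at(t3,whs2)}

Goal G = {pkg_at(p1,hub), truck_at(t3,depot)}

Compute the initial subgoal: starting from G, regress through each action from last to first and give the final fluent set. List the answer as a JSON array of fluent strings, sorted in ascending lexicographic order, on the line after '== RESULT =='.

Regress step by step:
  through step 4 (drive(t3,whs2,depot)): drop {truck_at(t3,depot)}, keep {pkg_at(p1,hub)}, require {truck_at(t3,whs2)}
    → {pkg_at(p1,hub), truck_at(t3,whs2)}
  through step 3 (drive(t3,portA,whs2)): drop {truck_at(t3,whs2)}, keep {pkg_at(p1,hub)}, require {truck_at(t3,portA)}
    → {pkg_at(p1,hub), truck_at(t3,portA)}
  through step 2 (drive(t3,hub,portA)): drop {truck_at(t3,portA)}, keep {pkg_at(p1,hub)}, require {truck_at(t3,hub)}
    → {pkg_at(p1,hub), truck_at(t3,hub)}
  through step 1 (drive(t3,portA,hub)): drop {truck_at(t3,hub)}, keep {pkg_at(p1,hub)}, require {truck_at(t3,portA)}
    → {pkg_at(p1,hub), truck_at(t3,portA)}

== RESULT ==
["pkg_at(p1,hub)", "truck_at(t3,portA)"]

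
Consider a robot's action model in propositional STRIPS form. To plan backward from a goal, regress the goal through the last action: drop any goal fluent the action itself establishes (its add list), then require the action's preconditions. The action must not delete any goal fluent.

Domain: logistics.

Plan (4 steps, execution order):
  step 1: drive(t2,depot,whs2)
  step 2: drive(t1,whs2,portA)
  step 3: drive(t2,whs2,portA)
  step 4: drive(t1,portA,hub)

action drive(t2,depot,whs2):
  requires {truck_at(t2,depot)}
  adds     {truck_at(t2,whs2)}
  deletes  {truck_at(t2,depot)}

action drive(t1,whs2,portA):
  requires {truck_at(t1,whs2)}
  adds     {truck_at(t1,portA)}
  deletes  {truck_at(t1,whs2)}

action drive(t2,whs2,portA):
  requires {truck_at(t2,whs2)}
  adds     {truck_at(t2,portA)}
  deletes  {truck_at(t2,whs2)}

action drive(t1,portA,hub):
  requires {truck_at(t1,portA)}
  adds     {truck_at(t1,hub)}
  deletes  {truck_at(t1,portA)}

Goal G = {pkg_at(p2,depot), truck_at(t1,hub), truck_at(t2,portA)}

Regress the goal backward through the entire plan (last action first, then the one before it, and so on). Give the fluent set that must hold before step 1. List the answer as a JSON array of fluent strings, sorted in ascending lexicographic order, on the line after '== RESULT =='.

Regress step by step:
  through step 4 (drive(t1,portA,hub)): drop {truck_at(t1,hub)}, keep {pkg_at(p2,depot), truck_at(t2,portA)}, require {truck_at(t1,portA)}
    → {pkg_at(p2,depot), truck_at(t1,portA), truck_at(t2,portA)}
  through step 3 (drive(t2,whs2,portA)): drop {truck_at(t2,portA)}, keep {pkg_at(p2,depot), truck_at(t1,portA)}, require {truck_at(t2,whs2)}
    → {pkg_at(p2,depot), truck_at(t1,portA), truck_at(t2,whs2)}
  through step 2 (drive(t1,whs2,portA)): drop {truck_at(t1,portA)}, keep {pkg_at(p2,depot), truck_at(t2,whs2)}, require {truck_at(t1,whs2)}
    → {pkg_at(p2,depot), truck_at(t1,whs2), truck_at(t2,whs2)}
  through step 1 (drive(t2,depot,whs2)): drop {truck_at(t2,whs2)}, keep {pkg_at(p2,depot), truck_at(t1,whs2)}, require {truck_at(t2,depot)}
    → {pkg_at(p2,depot), truck_at(t1,whs2), truck_at(t2,depot)}

== RESULT ==
["pkg_at(p2,depot)", "truck_at(t1,whs2)", "truck_at(t2,depot)"]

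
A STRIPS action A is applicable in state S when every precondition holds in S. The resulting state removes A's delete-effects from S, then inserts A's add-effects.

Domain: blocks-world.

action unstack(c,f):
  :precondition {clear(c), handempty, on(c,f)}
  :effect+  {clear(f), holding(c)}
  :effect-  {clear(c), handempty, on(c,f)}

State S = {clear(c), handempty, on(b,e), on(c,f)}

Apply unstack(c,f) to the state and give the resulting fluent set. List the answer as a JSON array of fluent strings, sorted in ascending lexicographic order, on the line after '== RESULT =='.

Progress:
  pre ⊆ S: {clear(c), handempty, on(c,f)} ⊆ S  — applicable
  S \ del = {on(b,e)}
  ∪ add   = {clear(f), holding(c), on(b,e)}

== RESULT ==
["clear(f)", "holding(c)", "on(b,e)"]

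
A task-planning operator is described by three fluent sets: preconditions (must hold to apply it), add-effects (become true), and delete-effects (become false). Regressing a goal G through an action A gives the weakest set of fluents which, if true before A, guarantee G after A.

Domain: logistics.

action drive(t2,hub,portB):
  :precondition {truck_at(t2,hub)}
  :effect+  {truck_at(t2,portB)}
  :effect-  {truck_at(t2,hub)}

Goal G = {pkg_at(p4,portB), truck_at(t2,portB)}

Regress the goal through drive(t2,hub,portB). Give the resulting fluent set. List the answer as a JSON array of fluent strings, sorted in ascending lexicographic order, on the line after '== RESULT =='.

Compute (G \ add) ∪ pre:
  G ∩ del = {}  (empty — regression defined)
  G \ add = {pkg_at(p4,portB), truck_at(t2,portB)} \ {truck_at(t2,portB)} = {pkg_at(p4,portB)}
  ∪ pre   = {pkg_at(p4,portB)} ∪ {truck_at(t2,hub)}
          = {pkg_at(p4,portB), truck_at(t2,hub)}

== RESULT ==
["pkg_at(p4,portB)", "truck_at(t2,hub)"]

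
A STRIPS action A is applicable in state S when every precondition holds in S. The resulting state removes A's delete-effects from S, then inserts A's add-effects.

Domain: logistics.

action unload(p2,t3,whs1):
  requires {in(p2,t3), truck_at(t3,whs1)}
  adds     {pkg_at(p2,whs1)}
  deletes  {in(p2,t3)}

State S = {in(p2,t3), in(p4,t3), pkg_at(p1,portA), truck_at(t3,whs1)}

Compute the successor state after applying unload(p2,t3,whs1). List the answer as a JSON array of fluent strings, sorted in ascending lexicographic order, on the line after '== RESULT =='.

Progress:
  pre ⊆ S: {in(p2,t3), truck_at(t3,whs1)} ⊆ S  — applicable
  S \ del = {in(p4,t3), pkg_at(p1,portA), truck_at(t3,whs1)}
  ∪ add   = {in(p4,t3), pkg_at(p1,portA), pkg_at(p2,whs1), truck_at(t3,whs1)}

== RESULT ==
["in(p4,t3)", "pkg_at(p1,portA)", "pkg_at(p2,whs1)", "truck_at(t3,whs1)"]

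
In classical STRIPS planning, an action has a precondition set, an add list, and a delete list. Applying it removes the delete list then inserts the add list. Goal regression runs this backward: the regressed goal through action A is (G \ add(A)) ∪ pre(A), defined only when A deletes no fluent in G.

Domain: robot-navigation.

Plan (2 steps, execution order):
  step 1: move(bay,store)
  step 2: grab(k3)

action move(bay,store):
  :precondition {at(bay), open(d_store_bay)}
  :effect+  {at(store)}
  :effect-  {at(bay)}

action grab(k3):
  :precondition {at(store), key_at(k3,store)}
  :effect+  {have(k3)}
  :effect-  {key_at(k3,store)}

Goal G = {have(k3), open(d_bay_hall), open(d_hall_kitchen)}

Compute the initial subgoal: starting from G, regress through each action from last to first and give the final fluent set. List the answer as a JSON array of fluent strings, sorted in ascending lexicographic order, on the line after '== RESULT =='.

Work backward from the goal:
  through step 2 (grab(k3)): drop {have(k3)}, keep {open(d_bay_hall), open(d_hall_kitchen)}, require {at(store), key_at(k3,store)}
    → {at(store), key_at(k3,store), open(d_bay_hall), open(d_hall_kitchen)}
  through step 1 (move(bay,store)): drop {at(store)}, keep {key_at(k3,store), open(d_bay_hall), open(d_hall_kitchen)}, require {at(bay), open(d_store_bay)}
    → {at(bay), key_at(k3,store), open(d_bay_hall), open(d_hall_kitchen), open(d_store_bay)}

== RESULT ==
["at(bay)", "key_at(k3,store)", "open(d_bay_hall)", "open(d_hall_kitchen)", "open(d_store_bay)"]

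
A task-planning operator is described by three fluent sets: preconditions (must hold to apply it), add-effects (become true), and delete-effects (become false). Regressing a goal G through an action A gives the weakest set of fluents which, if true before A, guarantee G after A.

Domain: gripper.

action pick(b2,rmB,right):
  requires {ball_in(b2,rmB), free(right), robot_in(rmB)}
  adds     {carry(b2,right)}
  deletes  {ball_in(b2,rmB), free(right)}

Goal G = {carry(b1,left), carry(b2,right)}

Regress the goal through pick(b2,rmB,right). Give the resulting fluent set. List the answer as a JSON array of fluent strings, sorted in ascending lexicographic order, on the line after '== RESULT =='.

Compute (G \ add) ∪ pre:
  G ∩ del = {}  (empty — regression defined)
  G \ add = {carry(b1,left), carry(b2,right)} \ {carry(b2,right)} = {carry(b1,left)}
  ∪ pre   = {carry(b1,left)} ∪ {ball_in(b2,rmB), free(right), robot_in(rmB)}
          = {ball_in(b2,rmB), carry(b1,left), free(right), robot_in(rmB)}

== RESULT ==
["ball_in(b2,rmB)", "carry(b1,left)", "free(right)", "robot_in(rmB)"]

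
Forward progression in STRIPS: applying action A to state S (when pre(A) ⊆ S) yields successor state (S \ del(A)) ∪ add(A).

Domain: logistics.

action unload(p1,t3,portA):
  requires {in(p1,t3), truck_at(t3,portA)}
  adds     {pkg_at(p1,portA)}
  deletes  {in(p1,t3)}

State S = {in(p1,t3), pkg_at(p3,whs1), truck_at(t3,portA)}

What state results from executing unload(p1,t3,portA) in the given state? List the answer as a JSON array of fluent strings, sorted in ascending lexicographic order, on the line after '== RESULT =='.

Compute (S \ del) ∪ add:
  pre ⊆ S: {in(p1,t3), truck_at(t3,portA)} ⊆ S  — applicable
  S \ del = {pkg_at(p3,whs1), truck_at(t3,portA)}
  ∪ add   = {pkg_at(p1,portA), pkg_at(p3,whs1), truck_at(t3,portA)}

== RESULT ==
["pkg_at(p1,portA)", "pkg_at(p3,whs1)", "truck_at(t3,portA)"]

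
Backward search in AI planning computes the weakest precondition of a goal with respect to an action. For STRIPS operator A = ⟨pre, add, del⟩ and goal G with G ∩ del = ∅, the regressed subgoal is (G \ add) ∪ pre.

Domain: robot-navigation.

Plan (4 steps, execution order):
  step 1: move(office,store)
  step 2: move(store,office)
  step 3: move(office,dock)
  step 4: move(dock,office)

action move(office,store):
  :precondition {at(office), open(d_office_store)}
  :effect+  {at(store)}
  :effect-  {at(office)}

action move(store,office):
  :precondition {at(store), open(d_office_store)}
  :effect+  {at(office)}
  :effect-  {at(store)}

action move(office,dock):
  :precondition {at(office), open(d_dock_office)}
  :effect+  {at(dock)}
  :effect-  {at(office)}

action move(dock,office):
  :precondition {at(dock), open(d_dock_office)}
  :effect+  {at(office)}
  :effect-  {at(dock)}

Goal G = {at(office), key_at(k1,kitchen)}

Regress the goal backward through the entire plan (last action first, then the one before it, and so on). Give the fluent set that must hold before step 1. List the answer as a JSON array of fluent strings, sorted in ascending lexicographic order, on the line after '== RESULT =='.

Work backward from the goal:
  through step 4 (move(dock,office)): drop {at(office)}, keep {key_at(k1,kitchen)}, require {at(dock), open(d_dock_office)}
    → {at(dock), key_at(k1,kitchen), open(d_dock_office)}
  through step 3 (move(office,dock)): drop {at(dock)}, keep {key_at(k1,kitchen), open(d_dock_office)}, require {at(office), open(d_dock_office)}
    → {at(office), key_at(k1,kitchen), open(d_dock_office)}
  through step 2 (move(store,office)): drop {at(office)}, keep {key_at(k1,kitchen), open(d_dock_office)}, require {at(store), open(d_office_store)}
    → {at(store), key_at(k1,kitchen), open(d_dock_office), open(d_office_store)}
  through step 1 (move(office,store)): drop {at(store)}, keep {key_at(k1,kitchen), open(d_dock_office), open(d_office_store)}, require {at(office), open(d_office_store)}
    → {at(office), key_at(k1,kitchen), open(d_dock_office), open(d_office_store)}

== RESULT ==
["at(office)", "key_at(k1,kitchen)", "open(d_dock_office)", "open(d_office_store)"]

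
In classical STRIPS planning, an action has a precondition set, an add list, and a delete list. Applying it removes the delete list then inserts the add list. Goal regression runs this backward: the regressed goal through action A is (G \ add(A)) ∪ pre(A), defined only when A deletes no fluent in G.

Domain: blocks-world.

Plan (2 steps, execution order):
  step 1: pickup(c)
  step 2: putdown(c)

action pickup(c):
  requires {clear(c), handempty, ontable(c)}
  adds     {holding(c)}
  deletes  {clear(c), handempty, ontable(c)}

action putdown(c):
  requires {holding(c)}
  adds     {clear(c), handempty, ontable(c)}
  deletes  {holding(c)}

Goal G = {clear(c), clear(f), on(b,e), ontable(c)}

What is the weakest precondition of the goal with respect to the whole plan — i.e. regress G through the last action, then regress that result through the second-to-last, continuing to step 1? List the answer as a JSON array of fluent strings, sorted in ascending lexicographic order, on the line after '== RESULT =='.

Work backward from the goal:
  through step 2 (putdown(c)): drop {clear(c), ontable(c)}, keep {clear(f), on(b,e)}, require {holding(c)}
    → {clear(f), holding(c), on(b,e)}
  through step 1 (pickup(c)): drop {holding(c)}, keep {clear(f), on(b,e)}, require {clear(c), handempty, ontable(c)}
    → {clear(c), clear(f), handempty, on(b,e), ontable(c)}

== RESULT ==
["clear(c)", "clear(f)", "handempty", "on(b,e)", "ontable(c)"]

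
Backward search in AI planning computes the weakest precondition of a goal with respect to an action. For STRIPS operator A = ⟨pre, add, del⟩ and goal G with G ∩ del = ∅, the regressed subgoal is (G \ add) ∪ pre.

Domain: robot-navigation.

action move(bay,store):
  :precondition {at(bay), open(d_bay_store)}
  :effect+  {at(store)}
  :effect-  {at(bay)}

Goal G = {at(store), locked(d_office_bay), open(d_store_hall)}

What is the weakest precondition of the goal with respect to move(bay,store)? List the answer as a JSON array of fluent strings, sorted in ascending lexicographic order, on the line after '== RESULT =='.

Regress:
  G ∩ del = {}  (empty — regression defined)
  G \ add = {at(store), locked(d_office_bay), open(d_store_hall)} \ {at(store)} = {locked(d_office_bay), open(d_store_hall)}
  ∪ pre   = {locked(d_office_bay), open(d_store_hall)} ∪ {at(bay), open(d_bay_store)}
          = {at(bay), locked(d_office_bay), open(d_bay_store), open(d_store_hall)}

== RESULT ==
["at(bay)", "locked(d_office_bay)", "open(d_bay_store)", "open(d_store_hall)"]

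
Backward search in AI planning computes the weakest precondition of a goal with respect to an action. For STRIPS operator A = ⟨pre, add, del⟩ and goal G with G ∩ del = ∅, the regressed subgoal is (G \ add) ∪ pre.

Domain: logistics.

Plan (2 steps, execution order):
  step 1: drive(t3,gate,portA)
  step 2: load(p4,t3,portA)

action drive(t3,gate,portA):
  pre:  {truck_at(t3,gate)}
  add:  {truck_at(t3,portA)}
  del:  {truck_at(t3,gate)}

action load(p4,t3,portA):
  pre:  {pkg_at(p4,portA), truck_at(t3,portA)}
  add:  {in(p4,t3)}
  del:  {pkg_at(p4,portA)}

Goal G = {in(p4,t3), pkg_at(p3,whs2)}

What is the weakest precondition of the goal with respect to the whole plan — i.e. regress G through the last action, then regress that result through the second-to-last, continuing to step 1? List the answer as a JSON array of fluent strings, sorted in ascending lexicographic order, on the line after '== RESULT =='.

Work backward from the goal:
  through step 2 (load(p4,t3,portA)): drop {in(p4,t3)}, keep {pkg_at(p3,whs2)}, require {pkg_at(p4,portA), truck_at(t3,portA)}
    → {pkg_at(p3,whs2), pkg_at(p4,portA), truck_at(t3,portA)}
  through step 1 (drive(t3,gate,portA)): drop {truck_at(t3,portA)}, keep {pkg_at(p3,whs2), pkg_at(p4,portA)}, require {truck_at(t3,gate)}
    → {pkg_at(p3,whs2), pkg_at(p4,portA), truck_at(t3,gate)}

== RESULT ==
["pkg_at(p3,whs2)", "pkg_at(p4,portA)", "truck_at(t3,gate)"]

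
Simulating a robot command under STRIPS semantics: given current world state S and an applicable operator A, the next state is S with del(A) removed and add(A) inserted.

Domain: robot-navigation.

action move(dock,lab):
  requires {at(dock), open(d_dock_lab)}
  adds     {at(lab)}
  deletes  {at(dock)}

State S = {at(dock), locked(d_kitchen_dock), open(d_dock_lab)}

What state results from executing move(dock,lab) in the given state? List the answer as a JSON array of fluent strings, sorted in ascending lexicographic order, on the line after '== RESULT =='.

Progress:
  pre ⊆ S: {at(dock), open(d_dock_lab)} ⊆ S  — applicable
  S \ del = {locked(d_kitchen_dock), open(d_dock_lab)}
  ∪ add   = {at(lab), locked(d_kitchen_dock), open(d_dock_lab)}

== RESULT ==
["at(lab)", "locked(d_kitchen_dock)", "open(d_dock_lab)"]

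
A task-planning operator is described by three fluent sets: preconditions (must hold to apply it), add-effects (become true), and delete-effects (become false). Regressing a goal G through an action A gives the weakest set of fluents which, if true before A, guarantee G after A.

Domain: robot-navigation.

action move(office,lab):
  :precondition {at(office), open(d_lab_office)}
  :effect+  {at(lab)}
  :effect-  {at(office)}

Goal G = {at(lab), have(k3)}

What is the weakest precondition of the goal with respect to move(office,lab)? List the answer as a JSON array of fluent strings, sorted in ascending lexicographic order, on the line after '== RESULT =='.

Regress:
  G ∩ del = {}  (empty — regression defined)
  G \ add = {at(lab), have(k3)} \ {at(lab)} = {have(k3)}
  ∪ pre   = {have(k3)} ∪ {at(office), open(d_lab_office)}
          = {at(office), have(k3), open(d_lab_office)}

== RESULT ==
["at(office)", "have(k3)", "open(d_lab_office)"]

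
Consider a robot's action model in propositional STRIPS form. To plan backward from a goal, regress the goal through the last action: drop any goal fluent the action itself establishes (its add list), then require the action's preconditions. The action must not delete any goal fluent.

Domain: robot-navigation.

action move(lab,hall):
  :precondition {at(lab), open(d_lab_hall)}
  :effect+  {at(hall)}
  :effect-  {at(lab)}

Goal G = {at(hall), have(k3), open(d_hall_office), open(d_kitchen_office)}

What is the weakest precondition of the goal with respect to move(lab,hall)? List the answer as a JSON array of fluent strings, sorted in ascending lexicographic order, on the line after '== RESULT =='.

Regress:
  G ∩ del = {}  (empty — regression defined)
  G \ add = {at(hall), have(k3), open(d_hall_office), open(d_kitchen_office)} \ {at(hall)} = {have(k3), open(d_hall_office), open(d_kitchen_office)}
  ∪ pre   = {have(k3), open(d_hall_office), open(d_kitchen_office)} ∪ {at(lab), open(d_lab_hall)}
          = {at(lab), have(k3), open(d_hall_office), open(d_kitchen_office), open(d_lab_hall)}

== RESULT ==
["at(lab)", "have(k3)", "open(d_hall_office)", "open(d_kitchen_office)", "open(d_lab_hall)"]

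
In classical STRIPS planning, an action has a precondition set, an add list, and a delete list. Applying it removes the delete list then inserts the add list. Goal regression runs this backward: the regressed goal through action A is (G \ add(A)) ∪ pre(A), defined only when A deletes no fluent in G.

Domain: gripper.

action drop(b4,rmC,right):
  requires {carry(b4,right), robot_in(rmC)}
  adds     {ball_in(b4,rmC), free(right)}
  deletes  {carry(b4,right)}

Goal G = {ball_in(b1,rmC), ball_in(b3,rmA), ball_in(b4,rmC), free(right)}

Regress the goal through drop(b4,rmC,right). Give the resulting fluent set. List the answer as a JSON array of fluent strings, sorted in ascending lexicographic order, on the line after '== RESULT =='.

Compute (G \ add) ∪ pre:
  G ∩ del = {}  (empty — regression defined)
  G \ add = {ball_in(b1,rmC), ball_in(b3,rmA), ball_in(b4,rmC), free(right)} \ {ball_in(b4,rmC), free(right)} = {ball_in(b1,rmC), ball_in(b3,rmA)}
  ∪ pre   = {ball_in(b1,rmC), ball_in(b3,rmA)} ∪ {carry(b4,right), robot_in(rmC)}
          = {ball_in(b1,rmC), ball_in(b3,rmA), carry(b4,right), robot_in(rmC)}

== RESULT ==
["ball_in(b1,rmC)", "ball_in(b3,rmA)", "carry(b4,right)", "robot_in(rmC)"]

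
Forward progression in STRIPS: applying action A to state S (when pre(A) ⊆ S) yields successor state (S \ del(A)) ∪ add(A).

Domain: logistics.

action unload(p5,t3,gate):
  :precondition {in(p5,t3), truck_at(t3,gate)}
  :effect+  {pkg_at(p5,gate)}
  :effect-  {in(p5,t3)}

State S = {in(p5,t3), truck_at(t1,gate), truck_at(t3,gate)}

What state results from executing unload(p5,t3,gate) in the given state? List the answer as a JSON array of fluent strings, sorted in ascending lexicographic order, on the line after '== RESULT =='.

Compute (S \ del) ∪ add:
  pre ⊆ S: {in(p5,t3), truck_at(t3,gate)} ⊆ S  — applicable
  S \ del = {truck_at(t1,gate), truck_at(t3,gate)}
  ∪ add   = {pkg_at(p5,gate), truck_at(t1,gate), truck_at(t3,gate)}

== RESULT ==
["pkg_at(p5,gate)", "truck_at(t1,gate)", "truck_at(t3,gate)"]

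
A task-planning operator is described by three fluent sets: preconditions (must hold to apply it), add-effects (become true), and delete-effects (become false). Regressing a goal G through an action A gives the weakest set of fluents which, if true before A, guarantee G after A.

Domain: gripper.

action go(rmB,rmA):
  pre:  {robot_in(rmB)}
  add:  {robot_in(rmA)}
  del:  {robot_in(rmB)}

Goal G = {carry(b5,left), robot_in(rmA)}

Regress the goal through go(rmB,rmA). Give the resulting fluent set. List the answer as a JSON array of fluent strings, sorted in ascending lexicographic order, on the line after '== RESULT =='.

Compute (G \ add) ∪ pre:
  G ∩ del = {}  (empty — regression defined)
  G \ add = {carry(b5,left), robot_in(rmA)} \ {robot_in(rmA)} = {carry(b5,left)}
  ∪ pre   = {carry(b5,left)} ∪ {robot_in(rmB)}
          = {carry(b5,left), robot_in(rmB)}

== RESULT ==
["carry(b5,left)", "robot_in(rmB)"]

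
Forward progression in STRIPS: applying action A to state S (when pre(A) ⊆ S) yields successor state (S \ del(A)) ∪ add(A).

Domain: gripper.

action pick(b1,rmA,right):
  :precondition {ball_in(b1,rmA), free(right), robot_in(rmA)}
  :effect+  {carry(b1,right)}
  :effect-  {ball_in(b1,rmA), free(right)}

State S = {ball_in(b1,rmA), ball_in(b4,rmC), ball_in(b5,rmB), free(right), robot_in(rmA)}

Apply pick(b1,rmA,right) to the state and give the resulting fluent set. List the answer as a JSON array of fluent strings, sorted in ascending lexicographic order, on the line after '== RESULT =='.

Progress:
  pre ⊆ S: {ball_in(b1,rmA), free(right), robot_in(rmA)} ⊆ S  — applicable
  S \ del = {ball_in(b4,rmC), ball_in(b5,rmB), robot_in(rmA)}
  ∪ add   = {ball_in(b4,rmC), ball_in(b5,rmB), carry(b1,right), robot_in(rmA)}

== RESULT ==
["ball_in(b4,rmC)", "ball_in(b5,rmB)", "carry(b1,right)", "robot_in(rmA)"]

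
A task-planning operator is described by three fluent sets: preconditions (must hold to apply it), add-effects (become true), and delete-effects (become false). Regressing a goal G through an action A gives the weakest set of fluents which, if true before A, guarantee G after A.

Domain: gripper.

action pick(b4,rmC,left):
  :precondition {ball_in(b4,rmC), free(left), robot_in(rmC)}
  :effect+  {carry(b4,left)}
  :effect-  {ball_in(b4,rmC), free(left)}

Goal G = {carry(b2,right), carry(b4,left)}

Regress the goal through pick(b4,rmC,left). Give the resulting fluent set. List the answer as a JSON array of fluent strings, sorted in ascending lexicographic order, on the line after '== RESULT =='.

Compute (G \ add) ∪ pre:
  G ∩ del = {}  (empty — regression defined)
  G \ add = {carry(b2,right), carry(b4,left)} \ {carry(b4,left)} = {carry(b2,right)}
  ∪ pre   = {carry(b2,right)} ∪ {ball_in(b4,rmC), free(left), robot_in(rmC)}
          = {ball_in(b4,rmC), carry(b2,right), free(left), robot_in(rmC)}

== RESULT ==
["ball_in(b4,rmC)", "carry(b2,right)", "free(left)", "robot_in(rmC)"]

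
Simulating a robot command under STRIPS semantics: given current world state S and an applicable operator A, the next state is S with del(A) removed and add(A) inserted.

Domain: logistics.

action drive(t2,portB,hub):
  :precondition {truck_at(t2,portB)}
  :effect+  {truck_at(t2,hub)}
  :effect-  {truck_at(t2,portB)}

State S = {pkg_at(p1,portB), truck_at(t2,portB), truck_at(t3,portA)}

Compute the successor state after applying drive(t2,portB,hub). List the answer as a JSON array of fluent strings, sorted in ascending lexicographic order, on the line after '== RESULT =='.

Compute (S \ del) ∪ add:
  pre ⊆ S: {truck_at(t2,portB)} ⊆ S  — applicable
  S \ del = {pkg_at(p1,portB), truck_at(t3,portA)}
  ∪ add   = {pkg_at(p1,portB), truck_at(t2,hub), truck_at(t3,portA)}

== RESULT ==
["pkg_at(p1,portB)", "truck_at(t2,hub)", "truck_at(t3,portA)"]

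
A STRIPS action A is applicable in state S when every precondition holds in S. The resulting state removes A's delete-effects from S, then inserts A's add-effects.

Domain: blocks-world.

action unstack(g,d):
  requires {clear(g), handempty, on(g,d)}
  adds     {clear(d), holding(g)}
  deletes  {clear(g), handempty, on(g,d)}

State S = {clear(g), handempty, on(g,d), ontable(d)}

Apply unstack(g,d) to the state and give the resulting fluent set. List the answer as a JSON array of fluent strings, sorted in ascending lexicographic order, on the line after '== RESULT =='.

Progress:
  pre ⊆ S: {clear(g), handempty, on(g,d)} ⊆ S  — applicable
  S \ del = {ontable(d)}
  ∪ add   = {clear(d), holding(g), ontable(d)}

== RESULT ==
["clear(d)", "holding(g)", "ontable(d)"]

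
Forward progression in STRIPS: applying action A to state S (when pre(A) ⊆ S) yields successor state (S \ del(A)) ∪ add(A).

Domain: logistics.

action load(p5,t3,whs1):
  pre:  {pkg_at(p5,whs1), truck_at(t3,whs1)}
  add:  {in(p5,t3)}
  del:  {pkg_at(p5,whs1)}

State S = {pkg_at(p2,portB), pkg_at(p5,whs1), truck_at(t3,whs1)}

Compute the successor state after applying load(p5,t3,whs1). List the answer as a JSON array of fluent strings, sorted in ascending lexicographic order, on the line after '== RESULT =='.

Compute (S \ del) ∪ add:
  pre ⊆ S: {pkg_at(p5,whs1), truck_at(t3,whs1)} ⊆ S  — applicable
  S \ del = {pkg_at(p2,portB), truck_at(t3,whs1)}
  ∪ add   = {in(p5,t3), pkg_at(p2,portB), truck_at(t3,whs1)}

== RESULT ==
["in(p5,t3)", "pkg_at(p2,portB)", "truck_at(t3,whs1)"]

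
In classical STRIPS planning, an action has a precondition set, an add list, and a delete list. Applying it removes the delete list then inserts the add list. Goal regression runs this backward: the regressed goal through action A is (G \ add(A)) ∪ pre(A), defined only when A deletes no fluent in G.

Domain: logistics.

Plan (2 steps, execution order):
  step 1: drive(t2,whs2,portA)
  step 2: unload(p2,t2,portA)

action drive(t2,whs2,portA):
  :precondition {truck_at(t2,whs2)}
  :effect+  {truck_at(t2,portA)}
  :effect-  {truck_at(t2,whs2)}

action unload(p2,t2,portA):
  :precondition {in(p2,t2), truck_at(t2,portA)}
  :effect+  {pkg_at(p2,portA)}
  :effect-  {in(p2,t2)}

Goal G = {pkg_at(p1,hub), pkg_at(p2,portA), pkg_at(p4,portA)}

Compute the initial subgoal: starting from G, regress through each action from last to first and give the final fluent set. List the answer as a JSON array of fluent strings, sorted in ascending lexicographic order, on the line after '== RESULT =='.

Work backward from the goal:
  through step 2 (unload(p2,t2,portA)): drop {pkg_at(p2,portA)}, keep {pkg_at(p1,hub), pkg_at(p4,portA)}, require {in(p2,t2), truck_at(t2,portA)}
    → {in(p2,t2), pkg_at(p1,hub), pkg_at(p4,portA), truck_at(t2,portA)}
  through step 1 (drive(t2,whs2,portA)): drop {truck_at(t2,portA)}, keep {in(p2,t2), pkg_at(p1,hub), pkg_at(p4,portA)}, require {truck_at(t2,whs2)}
    → {in(p2,t2), pkg_at(p1,hub), pkg_at(p4,portA), truck_at(t2,whs2)}

== RESULT ==
["in(p2,t2)", "pkg_at(p1,hub)", "pkg_at(p4,portA)", "truck_at(t2,whs2)"]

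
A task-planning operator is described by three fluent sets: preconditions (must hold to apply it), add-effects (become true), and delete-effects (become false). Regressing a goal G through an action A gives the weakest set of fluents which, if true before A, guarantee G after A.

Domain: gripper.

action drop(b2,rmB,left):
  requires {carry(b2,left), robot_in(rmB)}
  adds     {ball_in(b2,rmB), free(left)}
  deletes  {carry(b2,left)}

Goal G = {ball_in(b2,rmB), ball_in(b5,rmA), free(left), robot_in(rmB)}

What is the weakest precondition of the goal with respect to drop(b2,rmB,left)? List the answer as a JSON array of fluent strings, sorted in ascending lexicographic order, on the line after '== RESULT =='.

Compute (G \ add) ∪ pre:
  G ∩ del = {}  (empty — regression defined)
  G \ add = {ball_in(b2,rmB), ball_in(b5,rmA), free(left), robot_in(rmB)} \ {ball_in(b2,rmB), free(left)} = {ball_in(b5,rmA), robot_in(rmB)}
  ∪ pre   = {ball_in(b5,rmA), robot_in(rmB)} ∪ {carry(b2,left), robot_in(rmB)}
          = {ball_in(b5,rmA), carry(b2,left), robot_in(rmB)}

== RESULT ==
["ball_in(b5,rmA)", "carry(b2,left)", "robot_in(rmB)"]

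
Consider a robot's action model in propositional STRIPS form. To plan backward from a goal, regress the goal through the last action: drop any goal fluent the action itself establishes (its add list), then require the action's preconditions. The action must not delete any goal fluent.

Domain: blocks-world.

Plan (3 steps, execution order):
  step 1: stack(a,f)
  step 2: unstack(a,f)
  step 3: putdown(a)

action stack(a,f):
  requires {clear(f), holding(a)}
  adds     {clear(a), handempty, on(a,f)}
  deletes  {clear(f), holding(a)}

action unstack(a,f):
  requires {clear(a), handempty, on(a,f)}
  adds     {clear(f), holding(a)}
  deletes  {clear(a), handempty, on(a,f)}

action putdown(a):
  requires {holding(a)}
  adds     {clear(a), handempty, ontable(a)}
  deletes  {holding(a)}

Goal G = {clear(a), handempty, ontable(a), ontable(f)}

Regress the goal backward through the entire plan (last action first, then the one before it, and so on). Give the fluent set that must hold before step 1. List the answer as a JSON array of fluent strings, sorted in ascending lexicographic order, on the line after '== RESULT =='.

Work backward from the goal:
  through step 3 (putdown(a)): drop {clear(a), handempty, ontable(a)}, keep {ontable(f)}, require {holding(a)}
    → {holding(a), ontable(f)}
  through step 2 (unstack(a,f)): drop {holding(a)}, keep {ontable(f)}, require {clear(a), handempty, on(a,f)}
    → {clear(a), handempty, on(a,f), ontable(f)}
  through step 1 (stack(a,f)): drop {clear(a), handempty, on(a,f)}, keep {ontable(f)}, require {clear(f), holding(a)}
    → {clear(f), holding(a), ontable(f)}

== RESULT ==
["clear(f)", "holding(a)", "ontable(f)"]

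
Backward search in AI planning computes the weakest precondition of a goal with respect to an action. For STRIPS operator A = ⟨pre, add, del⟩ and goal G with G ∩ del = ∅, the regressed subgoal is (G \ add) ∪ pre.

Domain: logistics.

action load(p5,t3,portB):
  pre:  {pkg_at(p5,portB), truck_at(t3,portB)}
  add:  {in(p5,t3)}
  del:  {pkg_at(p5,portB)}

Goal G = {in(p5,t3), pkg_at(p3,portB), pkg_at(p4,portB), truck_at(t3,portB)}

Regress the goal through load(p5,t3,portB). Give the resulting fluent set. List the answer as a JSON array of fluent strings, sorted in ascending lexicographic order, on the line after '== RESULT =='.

Compute (G \ add) ∪ pre:
  G ∩ del = {}  (empty — regression defined)
  G \ add = {in(p5,t3), pkg_at(p3,portB), pkg_at(p4,portB), truck_at(t3,portB)} \ {in(p5,t3)} = {pkg_at(p3,portB), pkg_at(p4,portB), truck_at(t3,portB)}
  ∪ pre   = {pkg_at(p3,portB), pkg_at(p4,portB), truck_at(t3,portB)} ∪ {pkg_at(p5,portB), truck_at(t3,portB)}
          = {pkg_at(p3,portB), pkg_at(p4,portB), pkg_at(p5,portB), truck_at(t3,portB)}

== RESULT ==
["pkg_at(p3,portB)", "pkg_at(p4,portB)", "pkg_at(p5,portB)", "truck_at(t3,portB)"]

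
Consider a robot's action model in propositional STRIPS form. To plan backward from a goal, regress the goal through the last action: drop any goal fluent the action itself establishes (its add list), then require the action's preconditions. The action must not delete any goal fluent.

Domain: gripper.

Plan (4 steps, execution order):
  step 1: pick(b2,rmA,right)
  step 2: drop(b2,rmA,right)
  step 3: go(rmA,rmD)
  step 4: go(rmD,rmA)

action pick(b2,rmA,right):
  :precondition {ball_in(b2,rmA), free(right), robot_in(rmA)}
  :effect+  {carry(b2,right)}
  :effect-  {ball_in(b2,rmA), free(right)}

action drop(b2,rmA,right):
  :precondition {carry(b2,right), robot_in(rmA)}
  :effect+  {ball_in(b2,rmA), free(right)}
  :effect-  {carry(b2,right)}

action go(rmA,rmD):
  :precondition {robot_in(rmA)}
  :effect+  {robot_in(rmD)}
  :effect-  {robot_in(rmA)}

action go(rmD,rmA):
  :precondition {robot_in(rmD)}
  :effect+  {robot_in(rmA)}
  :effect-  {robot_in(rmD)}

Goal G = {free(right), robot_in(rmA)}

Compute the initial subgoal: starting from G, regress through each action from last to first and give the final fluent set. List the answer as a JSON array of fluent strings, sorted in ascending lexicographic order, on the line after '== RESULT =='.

Regress step by step:
  through step 4 (go(rmD,rmA)): drop {robot_in(rmA)}, keep {free(right)}, require {robot_in(rmD)}
    → {free(right), robot_in(rmD)}
  through step 3 (go(rmA,rmD)): drop {robot_in(rmD)}, keep {free(right)}, require {robot_in(rmA)}
    → {free(right), robot_in(rmA)}
  through step 2 (drop(b2,rmA,right)): drop {free(right)}, keep {robot_in(rmA)}, require {carry(b2,right), robot_in(rmA)}
    → {carry(b2,right), robot_in(rmA)}
  through step 1 (pick(b2,rmA,right)): drop {carry(b2,right)}, keep {robot_in(rmA)}, require {ball_in(b2,rmA), free(right), robot_in(rmA)}
    → {ball_in(b2,rmA), free(right), robot_in(rmA)}

== RESULT ==
["ball_in(b2,rmA)", "free(right)", "robot_in(rmA)"]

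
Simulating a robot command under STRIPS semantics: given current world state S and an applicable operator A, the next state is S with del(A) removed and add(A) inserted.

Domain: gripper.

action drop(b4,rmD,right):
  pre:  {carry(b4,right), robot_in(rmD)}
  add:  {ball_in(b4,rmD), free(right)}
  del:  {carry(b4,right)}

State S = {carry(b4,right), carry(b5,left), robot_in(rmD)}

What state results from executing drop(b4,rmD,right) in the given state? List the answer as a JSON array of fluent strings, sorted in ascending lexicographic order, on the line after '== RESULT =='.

Progress:
  pre ⊆ S: {carry(b4,right), robot_in(rmD)} ⊆ S  — applicable
  S \ del = {carry(b5,left), robot_in(rmD)}
  ∪ add   = {ball_in(b4,rmD), carry(b5,left), free(right), robot_in(rmD)}

== RESULT ==
["ball_in(b4,rmD)", "carry(b5,left)", "free(right)", "robot_in(rmD)"]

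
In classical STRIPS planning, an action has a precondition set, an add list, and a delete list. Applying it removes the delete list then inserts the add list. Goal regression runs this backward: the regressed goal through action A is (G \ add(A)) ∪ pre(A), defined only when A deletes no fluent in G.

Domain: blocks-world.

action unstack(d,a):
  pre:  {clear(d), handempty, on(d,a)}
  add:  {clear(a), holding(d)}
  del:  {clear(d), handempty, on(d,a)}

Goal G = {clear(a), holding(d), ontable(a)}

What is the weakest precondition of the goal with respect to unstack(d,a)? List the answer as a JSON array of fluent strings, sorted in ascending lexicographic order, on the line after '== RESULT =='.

Regress:
  G ∩ del = {}  (empty — regression defined)
  G \ add = {clear(a), holding(d), ontable(a)} \ {clear(a), holding(d)} = {ontable(a)}
  ∪ pre   = {ontable(a)} ∪ {clear(d), handempty, on(d,a)}
          = {clear(d), handempty, on(d,a), ontable(a)}

== RESULT ==
["clear(d)", "handempty", "on(d,a)", "ontable(a)"]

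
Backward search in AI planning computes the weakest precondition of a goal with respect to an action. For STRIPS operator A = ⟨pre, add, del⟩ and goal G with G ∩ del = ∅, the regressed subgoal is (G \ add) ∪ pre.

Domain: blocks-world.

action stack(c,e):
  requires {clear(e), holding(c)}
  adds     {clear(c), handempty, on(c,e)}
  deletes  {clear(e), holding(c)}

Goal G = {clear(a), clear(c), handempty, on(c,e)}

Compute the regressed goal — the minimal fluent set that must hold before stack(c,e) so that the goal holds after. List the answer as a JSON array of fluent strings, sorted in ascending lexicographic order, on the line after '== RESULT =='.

Compute (G \ add) ∪ pre:
  G ∩ del = {}  (empty — regression defined)
  G \ add = {clear(a), clear(c), handempty, on(c,e)} \ {clear(c), handempty, on(c,e)} = {clear(a)}
  ∪ pre   = {clear(a)} ∪ {clear(e), holding(c)}
          = {clear(a), clear(e), holding(c)}

== RESULT ==
["clear(a)", "clear(e)", "holding(c)"]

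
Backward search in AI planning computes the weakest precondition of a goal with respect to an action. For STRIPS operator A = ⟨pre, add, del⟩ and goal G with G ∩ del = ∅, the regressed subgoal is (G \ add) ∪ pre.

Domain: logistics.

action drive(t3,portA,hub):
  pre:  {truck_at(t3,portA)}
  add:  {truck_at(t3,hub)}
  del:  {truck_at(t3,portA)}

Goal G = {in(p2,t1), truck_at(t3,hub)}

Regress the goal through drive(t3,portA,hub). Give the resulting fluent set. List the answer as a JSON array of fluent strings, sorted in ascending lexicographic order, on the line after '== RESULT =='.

Regress:
  G ∩ del = {}  (empty — regression defined)
  G \ add = {in(p2,t1), truck_at(t3,hub)} \ {truck_at(t3,hub)} = {in(p2,t1)}
  ∪ pre   = {in(p2,t1)} ∪ {truck_at(t3,portA)}
          = {in(p2,t1), truck_at(t3,portA)}

== RESULT ==
["in(p2,t1)", "truck_at(t3,portA)"]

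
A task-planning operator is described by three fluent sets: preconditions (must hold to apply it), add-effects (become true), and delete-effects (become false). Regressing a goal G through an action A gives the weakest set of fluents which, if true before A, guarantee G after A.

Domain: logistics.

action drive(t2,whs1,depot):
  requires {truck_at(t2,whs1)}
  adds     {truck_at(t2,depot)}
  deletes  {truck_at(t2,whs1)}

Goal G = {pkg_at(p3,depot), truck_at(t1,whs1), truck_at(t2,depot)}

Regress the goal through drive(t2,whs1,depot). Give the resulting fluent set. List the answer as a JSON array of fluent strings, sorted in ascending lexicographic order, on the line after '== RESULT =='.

Compute (G \ add) ∪ pre:
  G ∩ del = {}  (empty — regression defined)
  G \ add = {pkg_at(p3,depot), truck_at(t1,whs1), truck_at(t2,depot)} \ {truck_at(t2,depot)} = {pkg_at(p3,depot), truck_at(t1,whs1)}
  ∪ pre   = {pkg_at(p3,depot), truck_at(t1,whs1)} ∪ {truck_at(t2,whs1)}
          = {pkg_at(p3,depot), truck_at(t1,whs1), truck_at(t2,whs1)}

== RESULT ==
["pkg_at(p3,depot)", "truck_at(t1,whs1)", "truck_at(t2,whs1)"]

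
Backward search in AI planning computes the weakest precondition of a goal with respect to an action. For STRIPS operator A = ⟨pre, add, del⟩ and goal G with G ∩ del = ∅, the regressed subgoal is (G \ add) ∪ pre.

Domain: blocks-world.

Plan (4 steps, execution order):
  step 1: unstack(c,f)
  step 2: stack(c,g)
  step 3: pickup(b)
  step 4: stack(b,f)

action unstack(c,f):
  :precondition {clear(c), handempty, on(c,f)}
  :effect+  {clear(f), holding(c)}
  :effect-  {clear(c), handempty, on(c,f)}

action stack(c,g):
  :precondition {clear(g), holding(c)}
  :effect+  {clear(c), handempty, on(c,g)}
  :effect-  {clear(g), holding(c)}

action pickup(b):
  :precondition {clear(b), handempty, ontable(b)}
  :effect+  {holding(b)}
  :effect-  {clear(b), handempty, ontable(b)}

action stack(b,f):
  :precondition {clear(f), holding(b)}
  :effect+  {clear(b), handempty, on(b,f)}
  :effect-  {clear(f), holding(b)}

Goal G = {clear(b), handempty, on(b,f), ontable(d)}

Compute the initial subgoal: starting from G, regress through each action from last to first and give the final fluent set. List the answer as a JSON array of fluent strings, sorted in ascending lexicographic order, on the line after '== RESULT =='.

Work backward from the goal:
  through step 4 (stack(b,f)): drop {clear(b), handempty, on(b,f)}, keep {ontable(d)}, require {clear(f), holding(b)}
    → {clear(f), holding(b), ontable(d)}
  through step 3 (pickup(b)): drop {holding(b)}, keep {clear(f), ontable(d)}, require {clear(b), handempty, ontable(b)}
    → {clear(b), clear(f), handempty, ontable(b), ontable(d)}
  through step 2 (stack(c,g)): drop {handempty}, keep {clear(b), clear(f), ontable(b), ontable(d)}, require {clear(g), holding(c)}
    → {clear(b), clear(f), clear(g), holding(c), ontable(b), ontable(d)}
  through step 1 (unstack(c,f)): drop {clear(f), holding(c)}, keep {clear(b), clear(g), ontable(b), ontable(d)}, require {clear(c), handempty, on(c,f)}
    → {clear(b), clear(c), clear(g), handempty, on(c,f), ontable(b), ontable(d)}

== RESULT ==
["clear(b)", "clear(c)", "clear(g)", "handempty", "on(c,f)", "ontable(b)", "ontable(d)"]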